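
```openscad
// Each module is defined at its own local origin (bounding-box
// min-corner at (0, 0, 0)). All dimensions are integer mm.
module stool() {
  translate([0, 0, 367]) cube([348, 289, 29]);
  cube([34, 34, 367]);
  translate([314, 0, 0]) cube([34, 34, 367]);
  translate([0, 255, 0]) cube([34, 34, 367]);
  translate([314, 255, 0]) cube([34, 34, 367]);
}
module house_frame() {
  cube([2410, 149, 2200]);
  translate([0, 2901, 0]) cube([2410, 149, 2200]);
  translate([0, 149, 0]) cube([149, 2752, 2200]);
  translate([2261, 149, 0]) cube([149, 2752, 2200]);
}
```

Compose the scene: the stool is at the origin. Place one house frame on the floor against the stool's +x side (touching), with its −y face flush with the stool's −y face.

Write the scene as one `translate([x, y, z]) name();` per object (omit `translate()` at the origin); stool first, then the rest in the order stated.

stool();
translate([348, 0, 0]) house_frame();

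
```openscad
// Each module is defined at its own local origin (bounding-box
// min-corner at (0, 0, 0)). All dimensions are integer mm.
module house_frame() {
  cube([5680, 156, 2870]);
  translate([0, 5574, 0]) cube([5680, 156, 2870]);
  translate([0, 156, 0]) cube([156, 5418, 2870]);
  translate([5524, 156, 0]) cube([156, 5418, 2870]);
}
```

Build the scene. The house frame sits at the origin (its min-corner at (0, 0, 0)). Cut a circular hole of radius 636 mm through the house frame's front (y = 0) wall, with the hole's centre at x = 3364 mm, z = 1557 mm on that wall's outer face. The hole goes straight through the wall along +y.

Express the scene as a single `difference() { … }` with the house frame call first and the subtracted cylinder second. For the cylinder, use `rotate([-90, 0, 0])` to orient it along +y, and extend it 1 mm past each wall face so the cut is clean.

difference() {
  house_frame();
  translate([3364, -1, 1557]) rotate([-90, 0, 0]) cylinder(h = 158, r = 636);
}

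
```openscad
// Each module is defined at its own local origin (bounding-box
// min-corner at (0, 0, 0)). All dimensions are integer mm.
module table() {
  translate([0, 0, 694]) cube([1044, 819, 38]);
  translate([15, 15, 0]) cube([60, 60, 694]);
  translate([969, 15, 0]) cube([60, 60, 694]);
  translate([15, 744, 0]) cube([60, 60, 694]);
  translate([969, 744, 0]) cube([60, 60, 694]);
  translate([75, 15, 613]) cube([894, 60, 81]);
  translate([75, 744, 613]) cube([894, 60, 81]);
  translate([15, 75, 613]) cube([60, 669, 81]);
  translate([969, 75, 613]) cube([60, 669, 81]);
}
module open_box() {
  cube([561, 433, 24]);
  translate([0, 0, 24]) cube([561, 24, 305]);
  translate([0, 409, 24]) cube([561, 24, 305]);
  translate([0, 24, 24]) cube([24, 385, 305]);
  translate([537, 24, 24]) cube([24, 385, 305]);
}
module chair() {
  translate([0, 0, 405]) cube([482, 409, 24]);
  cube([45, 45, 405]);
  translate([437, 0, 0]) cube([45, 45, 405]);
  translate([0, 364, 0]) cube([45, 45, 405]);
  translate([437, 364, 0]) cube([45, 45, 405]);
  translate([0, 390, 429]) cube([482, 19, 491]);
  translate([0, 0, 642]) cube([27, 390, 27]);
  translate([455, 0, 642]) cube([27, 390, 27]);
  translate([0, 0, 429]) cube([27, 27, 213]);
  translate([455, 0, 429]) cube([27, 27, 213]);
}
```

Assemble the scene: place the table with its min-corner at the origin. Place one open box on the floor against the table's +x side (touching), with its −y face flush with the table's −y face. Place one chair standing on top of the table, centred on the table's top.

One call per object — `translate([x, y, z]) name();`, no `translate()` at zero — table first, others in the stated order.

table();
translate([1044, 0, 0]) open_box();
translate([281, 205, 732]) chair();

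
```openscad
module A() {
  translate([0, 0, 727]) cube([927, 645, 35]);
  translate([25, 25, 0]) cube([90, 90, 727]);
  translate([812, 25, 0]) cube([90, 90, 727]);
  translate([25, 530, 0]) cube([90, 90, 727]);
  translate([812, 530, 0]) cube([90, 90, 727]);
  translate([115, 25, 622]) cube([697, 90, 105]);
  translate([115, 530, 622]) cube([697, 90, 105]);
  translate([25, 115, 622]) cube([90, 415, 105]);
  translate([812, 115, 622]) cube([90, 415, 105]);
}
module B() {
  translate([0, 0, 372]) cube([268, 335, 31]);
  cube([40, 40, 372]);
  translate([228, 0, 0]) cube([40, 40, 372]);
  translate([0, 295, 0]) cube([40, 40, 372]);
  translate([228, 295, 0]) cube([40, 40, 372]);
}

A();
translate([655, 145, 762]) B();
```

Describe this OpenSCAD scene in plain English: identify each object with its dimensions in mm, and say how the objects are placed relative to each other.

A is a table: top 927 mm (x) × 645 mm (y), 35 mm thick, upper face at z = 762 mm, on four 90×90 mm square legs, each inset 25 mm from the nearest pair of top edges, running from z = 0 to the bottom of the top. Four apron rails, 90 mm thick and 105 mm tall, run between adjacent legs with their top edges flush with the underside of the top and their outer faces flush with the legs' outer faces.

B is a simple wooden stool: a rectangular seat 268 mm (x) by 335 mm (y), 31 mm thick, top face at z = 403 mm, on four square legs, each 40×40 mm in cross-section. The legs rest on z = 0, each flush with a corner of the seat.

The stool is on top of the table.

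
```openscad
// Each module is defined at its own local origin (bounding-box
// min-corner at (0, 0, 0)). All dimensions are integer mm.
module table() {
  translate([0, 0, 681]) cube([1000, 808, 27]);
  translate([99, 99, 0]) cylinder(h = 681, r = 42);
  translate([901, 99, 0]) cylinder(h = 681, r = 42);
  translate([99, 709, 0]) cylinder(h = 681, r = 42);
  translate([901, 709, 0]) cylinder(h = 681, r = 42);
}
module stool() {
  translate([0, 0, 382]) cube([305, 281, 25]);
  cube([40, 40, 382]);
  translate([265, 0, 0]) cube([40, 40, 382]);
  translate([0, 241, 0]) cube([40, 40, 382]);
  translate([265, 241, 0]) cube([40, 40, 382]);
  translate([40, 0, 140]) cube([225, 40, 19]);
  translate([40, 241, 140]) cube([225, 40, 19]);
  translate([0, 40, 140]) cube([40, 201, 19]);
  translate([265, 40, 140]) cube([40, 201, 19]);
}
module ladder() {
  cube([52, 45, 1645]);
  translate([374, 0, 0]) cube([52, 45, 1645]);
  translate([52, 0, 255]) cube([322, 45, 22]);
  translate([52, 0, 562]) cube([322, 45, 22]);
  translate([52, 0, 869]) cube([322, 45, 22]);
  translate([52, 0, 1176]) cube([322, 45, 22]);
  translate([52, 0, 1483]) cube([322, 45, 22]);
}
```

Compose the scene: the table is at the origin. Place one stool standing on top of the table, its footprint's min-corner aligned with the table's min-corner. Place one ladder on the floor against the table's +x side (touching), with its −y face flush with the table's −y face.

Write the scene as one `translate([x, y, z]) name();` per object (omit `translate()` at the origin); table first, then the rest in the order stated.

table();
translate([0, 0, 708]) stool();
translate([1000, 0, 0]) ladder();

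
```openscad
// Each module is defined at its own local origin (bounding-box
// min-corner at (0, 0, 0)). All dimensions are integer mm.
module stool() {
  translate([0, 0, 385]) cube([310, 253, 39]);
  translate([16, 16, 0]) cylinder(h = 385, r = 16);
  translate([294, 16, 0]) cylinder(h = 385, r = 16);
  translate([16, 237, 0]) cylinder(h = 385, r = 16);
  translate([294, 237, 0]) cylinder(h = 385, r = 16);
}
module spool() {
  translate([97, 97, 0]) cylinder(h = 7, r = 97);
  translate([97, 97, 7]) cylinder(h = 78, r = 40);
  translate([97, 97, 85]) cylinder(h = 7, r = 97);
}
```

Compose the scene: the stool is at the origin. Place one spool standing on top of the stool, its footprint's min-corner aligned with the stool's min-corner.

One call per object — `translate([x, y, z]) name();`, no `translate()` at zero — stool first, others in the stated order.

stool();
translate([0, 0, 424]) spool();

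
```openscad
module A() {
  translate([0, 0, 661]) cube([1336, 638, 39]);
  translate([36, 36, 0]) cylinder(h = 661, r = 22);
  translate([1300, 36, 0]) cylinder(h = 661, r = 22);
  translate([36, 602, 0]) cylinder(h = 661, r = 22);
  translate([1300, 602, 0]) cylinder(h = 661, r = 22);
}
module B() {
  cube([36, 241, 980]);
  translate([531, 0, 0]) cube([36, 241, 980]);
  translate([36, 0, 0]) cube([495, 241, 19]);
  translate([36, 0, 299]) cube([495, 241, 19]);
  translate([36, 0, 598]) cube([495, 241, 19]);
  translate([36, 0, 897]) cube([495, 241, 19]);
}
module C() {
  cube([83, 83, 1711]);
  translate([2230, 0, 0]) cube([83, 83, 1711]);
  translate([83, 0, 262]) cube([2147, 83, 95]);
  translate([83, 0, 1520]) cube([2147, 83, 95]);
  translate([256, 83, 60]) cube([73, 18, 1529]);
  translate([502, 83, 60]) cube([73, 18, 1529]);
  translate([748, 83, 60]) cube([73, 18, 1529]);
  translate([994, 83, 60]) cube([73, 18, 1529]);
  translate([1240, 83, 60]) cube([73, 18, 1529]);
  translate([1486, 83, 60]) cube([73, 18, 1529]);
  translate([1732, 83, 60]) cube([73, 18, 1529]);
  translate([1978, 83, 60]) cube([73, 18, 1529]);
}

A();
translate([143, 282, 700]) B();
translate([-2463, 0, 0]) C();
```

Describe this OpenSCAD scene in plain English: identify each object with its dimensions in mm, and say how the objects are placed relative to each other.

A is a rectangular dining table. The top is 1336×638×39 mm with its upper surface at z = 700 mm. It stands on four round legs of 44 mm diameter, each leg's bounding box inset 14 mm from the nearest pair of top edges, running from the floor to the underside of the top.

B is a bookshelf 567 mm wide overall, 241 mm deep and 980 mm tall. The two sides are 36 mm thick vertical panels. 4 horizontal shelves of 19 mm thickness span between the inner faces of the sides; the lowest shelf sits on the floor and shelves are stacked with a clear vertical gap of 280 mm between each pair.

C is a fence section. Two 83×83 mm posts, 1711 mm tall, stand on the floor with a clear span of 2147 mm between their inner faces. Two horizontal rails of 83×95 mm section span the gap between the posts with their undersides at z = 262 mm and z = 1520 mm, flush with the posts' −y face. 8 pickets, each 73 mm wide, 18 mm thick and 1529 mm tall, are fixed to the +y face of the rails with their bottoms at z = 60 mm, evenly spaced across the span with equal gaps (rounded down to the nearest mm) at the −x end and between each pair — any rounding remainder accumulates at the +x end.

The bookshelf is on top of the table. The fence section is on the floor beside the table on its −x side.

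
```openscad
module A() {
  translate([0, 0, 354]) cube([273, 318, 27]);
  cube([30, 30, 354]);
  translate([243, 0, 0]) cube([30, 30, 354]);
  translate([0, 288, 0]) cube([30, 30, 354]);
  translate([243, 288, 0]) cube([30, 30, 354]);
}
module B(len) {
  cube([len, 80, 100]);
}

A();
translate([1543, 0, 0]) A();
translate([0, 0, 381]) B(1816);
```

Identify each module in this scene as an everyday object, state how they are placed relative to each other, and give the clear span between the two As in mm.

A is a stool. B is a beam. A beam spans the tops of two stools. The clear span between the two stools is 1270 mm.

Second stool starts at x = 1543; first ends at x = 273; clear span = 1543 − 273 = 1270 mm.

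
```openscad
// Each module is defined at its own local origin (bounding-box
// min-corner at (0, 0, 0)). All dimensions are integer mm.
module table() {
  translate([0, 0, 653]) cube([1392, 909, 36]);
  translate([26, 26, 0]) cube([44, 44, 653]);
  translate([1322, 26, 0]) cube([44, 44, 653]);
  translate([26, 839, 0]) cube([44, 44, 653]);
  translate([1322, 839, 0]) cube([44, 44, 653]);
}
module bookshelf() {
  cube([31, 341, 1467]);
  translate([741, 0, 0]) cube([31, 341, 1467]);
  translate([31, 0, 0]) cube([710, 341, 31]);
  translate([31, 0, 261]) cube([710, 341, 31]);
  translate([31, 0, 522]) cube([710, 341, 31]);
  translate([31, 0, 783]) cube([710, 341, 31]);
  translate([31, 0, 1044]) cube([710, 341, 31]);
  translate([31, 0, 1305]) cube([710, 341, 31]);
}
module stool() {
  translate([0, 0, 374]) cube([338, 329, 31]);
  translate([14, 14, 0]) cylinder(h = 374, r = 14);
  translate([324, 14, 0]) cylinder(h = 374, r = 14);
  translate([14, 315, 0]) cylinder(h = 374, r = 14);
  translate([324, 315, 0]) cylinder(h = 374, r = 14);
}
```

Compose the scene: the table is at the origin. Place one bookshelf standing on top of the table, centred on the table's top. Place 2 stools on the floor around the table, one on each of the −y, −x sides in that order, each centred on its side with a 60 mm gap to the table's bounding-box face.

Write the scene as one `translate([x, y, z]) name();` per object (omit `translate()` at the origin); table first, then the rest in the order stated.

table();
translate([310, 284, 689]) bookshelf();
translate([527, -389, 0]) stool();
translate([-398, 290, 0]) stool();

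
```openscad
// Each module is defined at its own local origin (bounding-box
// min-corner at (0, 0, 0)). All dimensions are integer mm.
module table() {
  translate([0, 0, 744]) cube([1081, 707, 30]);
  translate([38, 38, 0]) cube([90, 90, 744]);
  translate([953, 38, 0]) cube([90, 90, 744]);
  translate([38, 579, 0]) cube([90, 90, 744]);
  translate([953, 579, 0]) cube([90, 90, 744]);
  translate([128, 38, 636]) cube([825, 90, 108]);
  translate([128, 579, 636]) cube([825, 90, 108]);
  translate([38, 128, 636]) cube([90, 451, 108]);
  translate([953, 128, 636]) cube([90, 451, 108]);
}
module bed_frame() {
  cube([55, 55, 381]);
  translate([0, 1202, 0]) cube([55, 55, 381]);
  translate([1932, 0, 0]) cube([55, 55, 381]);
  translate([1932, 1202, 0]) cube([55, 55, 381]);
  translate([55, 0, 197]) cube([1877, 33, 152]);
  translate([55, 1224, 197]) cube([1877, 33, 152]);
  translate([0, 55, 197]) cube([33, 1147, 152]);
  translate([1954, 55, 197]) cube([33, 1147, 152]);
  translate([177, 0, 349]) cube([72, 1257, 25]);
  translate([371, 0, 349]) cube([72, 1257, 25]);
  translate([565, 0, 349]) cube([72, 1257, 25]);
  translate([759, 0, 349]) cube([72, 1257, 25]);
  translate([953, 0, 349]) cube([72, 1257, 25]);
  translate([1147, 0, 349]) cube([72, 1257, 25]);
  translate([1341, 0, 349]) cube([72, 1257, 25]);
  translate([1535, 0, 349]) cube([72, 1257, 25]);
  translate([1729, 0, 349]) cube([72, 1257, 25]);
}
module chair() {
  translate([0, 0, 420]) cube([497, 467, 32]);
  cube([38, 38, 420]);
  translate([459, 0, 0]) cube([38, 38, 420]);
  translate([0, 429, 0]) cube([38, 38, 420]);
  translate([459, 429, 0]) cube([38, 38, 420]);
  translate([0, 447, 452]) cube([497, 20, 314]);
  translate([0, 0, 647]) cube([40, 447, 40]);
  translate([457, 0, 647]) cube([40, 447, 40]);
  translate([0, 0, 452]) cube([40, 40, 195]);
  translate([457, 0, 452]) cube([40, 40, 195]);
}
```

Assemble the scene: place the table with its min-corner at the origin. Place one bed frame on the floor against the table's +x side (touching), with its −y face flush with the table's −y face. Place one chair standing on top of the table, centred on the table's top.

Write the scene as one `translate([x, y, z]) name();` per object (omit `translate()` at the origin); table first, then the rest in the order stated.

table();
translate([1081, 0, 0]) bed_frame();
translate([292, 120, 774]) chair();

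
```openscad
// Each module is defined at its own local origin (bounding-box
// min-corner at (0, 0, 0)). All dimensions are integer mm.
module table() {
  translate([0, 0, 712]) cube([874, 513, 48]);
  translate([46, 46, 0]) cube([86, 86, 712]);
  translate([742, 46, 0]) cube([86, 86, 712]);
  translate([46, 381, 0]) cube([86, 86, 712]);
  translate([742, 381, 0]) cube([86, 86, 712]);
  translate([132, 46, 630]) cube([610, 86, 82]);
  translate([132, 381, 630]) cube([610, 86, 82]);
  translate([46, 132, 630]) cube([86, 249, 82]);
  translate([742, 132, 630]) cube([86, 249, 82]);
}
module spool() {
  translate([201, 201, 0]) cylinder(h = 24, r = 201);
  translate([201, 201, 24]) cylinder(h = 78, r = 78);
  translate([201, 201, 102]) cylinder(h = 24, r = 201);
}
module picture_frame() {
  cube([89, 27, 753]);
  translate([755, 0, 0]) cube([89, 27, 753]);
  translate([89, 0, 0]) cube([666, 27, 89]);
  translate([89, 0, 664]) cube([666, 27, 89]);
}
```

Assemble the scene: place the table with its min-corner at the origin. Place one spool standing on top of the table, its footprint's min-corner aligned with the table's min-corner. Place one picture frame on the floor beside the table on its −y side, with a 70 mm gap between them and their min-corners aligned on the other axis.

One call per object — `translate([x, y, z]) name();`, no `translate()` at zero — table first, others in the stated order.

table();
translate([0, 0, 760]) spool();
translate([0, -97, 0]) picture_frame();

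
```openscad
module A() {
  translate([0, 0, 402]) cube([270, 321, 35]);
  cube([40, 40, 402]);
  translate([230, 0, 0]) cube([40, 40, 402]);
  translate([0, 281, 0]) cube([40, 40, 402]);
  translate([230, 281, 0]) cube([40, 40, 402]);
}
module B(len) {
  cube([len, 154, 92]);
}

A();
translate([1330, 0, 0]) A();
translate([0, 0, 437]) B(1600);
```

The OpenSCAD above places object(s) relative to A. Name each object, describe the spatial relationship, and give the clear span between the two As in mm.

Second stool starts at x = 1330; first ends at x = 270; clear span = 1330 − 270 = 1060 mm.

A is a stool. B is a beam. A beam spans the tops of two stools. The clear span between the two stools is 1060 mm.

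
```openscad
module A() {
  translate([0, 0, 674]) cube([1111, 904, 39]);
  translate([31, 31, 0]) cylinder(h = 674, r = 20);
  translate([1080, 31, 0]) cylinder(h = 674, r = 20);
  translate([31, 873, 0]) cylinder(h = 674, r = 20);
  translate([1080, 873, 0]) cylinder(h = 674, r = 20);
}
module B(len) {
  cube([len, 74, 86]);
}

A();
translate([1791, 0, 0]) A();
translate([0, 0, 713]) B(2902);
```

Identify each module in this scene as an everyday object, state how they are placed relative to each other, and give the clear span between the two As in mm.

A is a table. B is a beam. A beam spans the tops of two tables. The clear span between the two tables is 680 mm.

Second table starts at x = 1791; first ends at x = 1111; clear span = 1791 − 1111 = 680 mm.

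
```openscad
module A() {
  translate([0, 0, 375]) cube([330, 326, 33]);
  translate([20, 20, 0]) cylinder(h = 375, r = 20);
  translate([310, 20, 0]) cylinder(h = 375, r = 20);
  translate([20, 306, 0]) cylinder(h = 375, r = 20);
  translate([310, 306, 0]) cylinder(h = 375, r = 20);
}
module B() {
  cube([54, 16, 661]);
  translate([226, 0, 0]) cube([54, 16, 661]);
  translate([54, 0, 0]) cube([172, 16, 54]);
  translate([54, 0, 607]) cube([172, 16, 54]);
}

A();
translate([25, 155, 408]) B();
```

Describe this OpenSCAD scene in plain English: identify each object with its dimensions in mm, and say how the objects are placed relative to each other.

A is a four-legged stool. The seat is 330×326 mm, 33 mm thick, top at z = 408 mm. It stands on four round legs, each 40 mm in diameter, from z = 0 to the seat underside, each leg's axis is inset half a diameter from the nearest pair of seat edges (so the leg's bounding box is flush with the corner).

B is a rectangular picture frame lying in the x–z plane (depth along y). The opening is 172 mm wide (x) by 553 mm tall (z), surrounded by a border 54 mm wide on all four sides. The frame is 16 mm deep and is made of two full-height vertical stiles with two horizontal rails fitted between them.

The picture frame is on top of the stool, centred.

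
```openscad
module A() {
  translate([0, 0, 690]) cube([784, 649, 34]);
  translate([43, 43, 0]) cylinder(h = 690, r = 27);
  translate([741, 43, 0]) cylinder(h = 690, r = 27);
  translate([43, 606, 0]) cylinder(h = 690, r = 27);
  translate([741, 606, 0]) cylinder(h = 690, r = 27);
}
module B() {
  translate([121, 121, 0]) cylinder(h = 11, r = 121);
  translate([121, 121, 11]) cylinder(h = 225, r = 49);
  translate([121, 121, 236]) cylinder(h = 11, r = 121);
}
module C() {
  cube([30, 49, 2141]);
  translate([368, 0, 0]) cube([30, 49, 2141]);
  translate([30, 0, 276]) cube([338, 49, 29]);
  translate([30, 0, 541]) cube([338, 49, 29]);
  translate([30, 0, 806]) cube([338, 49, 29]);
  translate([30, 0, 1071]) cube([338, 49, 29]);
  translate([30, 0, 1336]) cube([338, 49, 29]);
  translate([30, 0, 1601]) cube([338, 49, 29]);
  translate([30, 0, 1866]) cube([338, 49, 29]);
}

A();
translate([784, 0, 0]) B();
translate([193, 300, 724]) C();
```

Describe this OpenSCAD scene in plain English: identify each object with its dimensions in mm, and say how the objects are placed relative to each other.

A is a table: top 784 mm (x) × 649 mm (y), 34 mm thick, upper face at z = 724 mm, on four round legs of 54 mm diameter, each leg's bounding box inset 16 mm from the nearest pair of top edges, running from z = 0 to the bottom of the top.

B is a spool: two coaxial disc flanges of radius 121 mm and thickness 11 mm, joined by a core cylinder of radius 49 mm and height 225 mm. The lower flange rests on z = 0 and the three cylinders share a vertical axis.

C is a wooden ladder with two side rails of 30×49 mm section and 2141 mm height, set 398 mm apart overall. Between them run 7 rectangular rungs (49 mm deep, 29 mm thick), front faces flush with the rails' −y face. The bottom of the first rung is 276 mm above the floor and each subsequent rung is 265 mm higher than the one below.

The spool is against the table's +x side, with their −y faces flush. The ladder is on top of the table, centred.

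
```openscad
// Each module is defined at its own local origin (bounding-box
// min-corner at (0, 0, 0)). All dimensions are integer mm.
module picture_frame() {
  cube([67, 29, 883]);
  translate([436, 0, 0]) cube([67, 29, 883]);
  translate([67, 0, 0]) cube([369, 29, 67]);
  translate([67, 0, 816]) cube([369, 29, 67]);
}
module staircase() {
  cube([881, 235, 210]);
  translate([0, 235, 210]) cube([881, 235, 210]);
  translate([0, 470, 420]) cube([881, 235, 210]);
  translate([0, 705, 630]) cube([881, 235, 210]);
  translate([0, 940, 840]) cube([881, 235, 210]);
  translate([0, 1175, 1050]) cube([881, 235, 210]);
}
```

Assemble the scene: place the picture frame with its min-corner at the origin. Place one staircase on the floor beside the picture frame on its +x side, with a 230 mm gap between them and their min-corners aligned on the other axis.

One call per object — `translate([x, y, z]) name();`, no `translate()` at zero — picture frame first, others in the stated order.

picture_frame();
translate([733, 0, 0]) staircase();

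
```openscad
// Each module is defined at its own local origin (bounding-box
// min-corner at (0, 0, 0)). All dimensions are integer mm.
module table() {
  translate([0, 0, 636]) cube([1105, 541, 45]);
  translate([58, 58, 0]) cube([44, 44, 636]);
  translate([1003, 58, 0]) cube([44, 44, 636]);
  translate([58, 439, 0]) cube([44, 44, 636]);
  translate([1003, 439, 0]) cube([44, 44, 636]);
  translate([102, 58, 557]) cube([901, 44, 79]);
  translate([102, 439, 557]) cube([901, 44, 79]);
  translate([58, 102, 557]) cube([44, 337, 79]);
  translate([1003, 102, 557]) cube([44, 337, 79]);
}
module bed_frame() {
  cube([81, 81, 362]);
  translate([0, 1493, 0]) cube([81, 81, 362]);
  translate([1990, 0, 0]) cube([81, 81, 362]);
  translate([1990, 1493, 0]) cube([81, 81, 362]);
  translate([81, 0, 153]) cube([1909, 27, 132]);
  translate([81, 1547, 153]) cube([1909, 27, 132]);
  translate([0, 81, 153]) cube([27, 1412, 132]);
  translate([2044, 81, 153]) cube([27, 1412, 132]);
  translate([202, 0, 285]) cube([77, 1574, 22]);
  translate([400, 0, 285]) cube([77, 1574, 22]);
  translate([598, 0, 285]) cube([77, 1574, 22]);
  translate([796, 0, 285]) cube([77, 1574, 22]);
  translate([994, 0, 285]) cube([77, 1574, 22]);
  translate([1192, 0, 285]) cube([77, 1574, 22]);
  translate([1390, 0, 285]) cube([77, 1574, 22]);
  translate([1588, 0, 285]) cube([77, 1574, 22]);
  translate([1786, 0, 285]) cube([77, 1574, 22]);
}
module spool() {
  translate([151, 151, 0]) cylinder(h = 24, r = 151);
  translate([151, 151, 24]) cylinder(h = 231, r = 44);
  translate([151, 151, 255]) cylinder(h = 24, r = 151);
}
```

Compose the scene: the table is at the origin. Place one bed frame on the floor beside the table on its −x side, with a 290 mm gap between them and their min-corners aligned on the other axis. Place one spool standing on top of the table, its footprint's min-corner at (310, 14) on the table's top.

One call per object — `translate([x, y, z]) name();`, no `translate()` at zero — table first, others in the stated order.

table();
translate([-2361, 0, 0]) bed_frame();
translate([310, 14, 681]) spool();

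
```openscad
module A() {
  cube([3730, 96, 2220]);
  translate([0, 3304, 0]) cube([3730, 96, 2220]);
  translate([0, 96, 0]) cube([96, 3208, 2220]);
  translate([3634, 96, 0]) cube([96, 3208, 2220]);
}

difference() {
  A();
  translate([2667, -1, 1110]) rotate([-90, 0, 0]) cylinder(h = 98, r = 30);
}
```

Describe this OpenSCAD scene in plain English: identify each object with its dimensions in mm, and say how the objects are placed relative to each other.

A is a box-shaped house frame (walls only): outside footprint 3730×3400 mm, wall height 2220 mm, wall thickness 96 mm. The two y-facing walls run the full x-width; the two x-facing walls fit between the inner faces of the y-facing walls.

The house frame has a circular hole of radius 30 mm through its front wall, centred at (x = 2667, z = 1110).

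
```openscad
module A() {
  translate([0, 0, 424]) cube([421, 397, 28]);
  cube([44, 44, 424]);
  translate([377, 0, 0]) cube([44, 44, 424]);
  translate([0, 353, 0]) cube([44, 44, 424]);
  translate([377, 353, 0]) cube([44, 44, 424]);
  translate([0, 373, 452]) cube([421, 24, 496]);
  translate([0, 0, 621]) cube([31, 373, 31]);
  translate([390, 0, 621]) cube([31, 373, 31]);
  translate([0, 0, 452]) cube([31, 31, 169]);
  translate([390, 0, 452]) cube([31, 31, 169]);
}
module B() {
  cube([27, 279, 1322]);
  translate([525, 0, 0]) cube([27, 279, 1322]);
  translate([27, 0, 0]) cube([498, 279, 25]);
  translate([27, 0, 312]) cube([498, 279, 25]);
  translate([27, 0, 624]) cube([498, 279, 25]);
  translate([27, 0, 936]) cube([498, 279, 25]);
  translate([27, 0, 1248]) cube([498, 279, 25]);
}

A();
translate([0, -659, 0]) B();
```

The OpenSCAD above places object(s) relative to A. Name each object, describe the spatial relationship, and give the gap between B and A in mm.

The bookshelf's nearest face is 380 mm from the chair's −y face.

A is a chair. B is a bookshelf. The bookshelf is on the floor beside the chair on its −y side. The gap between the bookshelf and the chair is 380 mm.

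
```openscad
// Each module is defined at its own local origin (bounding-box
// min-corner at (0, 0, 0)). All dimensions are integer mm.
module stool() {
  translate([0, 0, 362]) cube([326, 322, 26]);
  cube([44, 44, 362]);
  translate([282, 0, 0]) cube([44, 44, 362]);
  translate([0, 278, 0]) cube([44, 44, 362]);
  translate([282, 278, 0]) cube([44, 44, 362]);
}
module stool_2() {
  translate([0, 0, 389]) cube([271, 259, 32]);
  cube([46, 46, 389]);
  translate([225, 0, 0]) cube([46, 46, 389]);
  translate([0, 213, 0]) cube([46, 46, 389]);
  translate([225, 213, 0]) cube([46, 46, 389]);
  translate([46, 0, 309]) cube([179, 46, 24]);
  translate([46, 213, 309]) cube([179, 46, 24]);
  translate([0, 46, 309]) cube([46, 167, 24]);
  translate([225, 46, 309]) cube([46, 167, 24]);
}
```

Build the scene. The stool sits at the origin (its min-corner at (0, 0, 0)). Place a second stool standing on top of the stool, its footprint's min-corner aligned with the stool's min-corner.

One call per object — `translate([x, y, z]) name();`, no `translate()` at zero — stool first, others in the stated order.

stool();
translate([0, 0, 388]) stool_2();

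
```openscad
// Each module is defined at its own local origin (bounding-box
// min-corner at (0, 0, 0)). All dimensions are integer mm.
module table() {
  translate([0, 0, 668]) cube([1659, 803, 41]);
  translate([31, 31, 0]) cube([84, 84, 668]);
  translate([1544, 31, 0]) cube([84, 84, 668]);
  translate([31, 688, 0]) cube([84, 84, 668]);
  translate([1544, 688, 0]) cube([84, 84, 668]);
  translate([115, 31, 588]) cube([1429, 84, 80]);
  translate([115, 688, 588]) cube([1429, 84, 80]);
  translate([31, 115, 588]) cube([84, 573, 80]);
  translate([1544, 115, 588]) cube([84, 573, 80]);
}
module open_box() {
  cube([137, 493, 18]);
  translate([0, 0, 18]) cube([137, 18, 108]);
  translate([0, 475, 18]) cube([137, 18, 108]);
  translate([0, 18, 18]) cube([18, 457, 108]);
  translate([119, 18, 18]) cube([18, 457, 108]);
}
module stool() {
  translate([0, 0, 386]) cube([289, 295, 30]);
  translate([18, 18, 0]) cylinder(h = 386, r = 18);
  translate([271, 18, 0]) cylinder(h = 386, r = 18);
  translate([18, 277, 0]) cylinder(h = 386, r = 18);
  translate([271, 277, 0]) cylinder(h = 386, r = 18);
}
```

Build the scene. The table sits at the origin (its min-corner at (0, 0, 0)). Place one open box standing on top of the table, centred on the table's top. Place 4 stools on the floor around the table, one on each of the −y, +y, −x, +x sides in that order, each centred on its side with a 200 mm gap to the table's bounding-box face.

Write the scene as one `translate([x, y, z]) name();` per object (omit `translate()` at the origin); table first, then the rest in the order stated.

table();
translate([761, 155, 709]) open_box();
translate([685, -495, 0]) stool();
translate([685, 1003, 0]) stool();
translate([-489, 254, 0]) stool();
translate([1859, 254, 0]) stool();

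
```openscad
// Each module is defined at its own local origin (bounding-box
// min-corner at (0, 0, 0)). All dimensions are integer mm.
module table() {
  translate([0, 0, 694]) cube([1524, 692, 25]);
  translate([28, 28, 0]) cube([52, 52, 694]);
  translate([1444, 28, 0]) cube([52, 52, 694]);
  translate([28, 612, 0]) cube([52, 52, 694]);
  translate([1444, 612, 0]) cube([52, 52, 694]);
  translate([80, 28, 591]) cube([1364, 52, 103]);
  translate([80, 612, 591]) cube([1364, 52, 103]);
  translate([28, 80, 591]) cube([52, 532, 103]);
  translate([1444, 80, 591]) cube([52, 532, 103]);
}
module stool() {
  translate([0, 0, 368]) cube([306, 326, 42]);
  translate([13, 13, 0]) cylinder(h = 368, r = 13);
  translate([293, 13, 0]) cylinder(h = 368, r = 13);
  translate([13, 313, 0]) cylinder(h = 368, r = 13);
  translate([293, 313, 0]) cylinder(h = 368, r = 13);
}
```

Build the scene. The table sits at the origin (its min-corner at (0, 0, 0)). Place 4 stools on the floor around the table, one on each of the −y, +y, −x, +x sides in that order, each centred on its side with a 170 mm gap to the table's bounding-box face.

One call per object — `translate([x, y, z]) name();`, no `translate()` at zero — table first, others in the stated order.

table();
translate([609, -496, 0]) stool();
translate([609, 862, 0]) stool();
translate([-476, 183, 0]) stool();
translate([1694, 183, 0]) stool();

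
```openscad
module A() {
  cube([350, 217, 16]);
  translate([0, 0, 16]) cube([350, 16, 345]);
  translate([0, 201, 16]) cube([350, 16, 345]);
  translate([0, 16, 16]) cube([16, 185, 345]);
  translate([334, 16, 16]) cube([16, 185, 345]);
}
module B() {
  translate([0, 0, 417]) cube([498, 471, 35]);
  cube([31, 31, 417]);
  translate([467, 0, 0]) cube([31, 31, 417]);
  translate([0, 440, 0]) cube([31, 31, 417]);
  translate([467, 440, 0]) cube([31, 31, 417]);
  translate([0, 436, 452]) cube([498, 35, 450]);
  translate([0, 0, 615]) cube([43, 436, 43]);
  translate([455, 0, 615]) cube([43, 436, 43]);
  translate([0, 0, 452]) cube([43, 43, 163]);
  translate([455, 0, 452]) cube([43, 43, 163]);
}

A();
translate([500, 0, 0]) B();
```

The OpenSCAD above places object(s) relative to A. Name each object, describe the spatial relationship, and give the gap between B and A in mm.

A is an open box. B is a chair. The chair is on the floor beside the open box on its +x side. The gap between the chair and the open box is 150 mm.

The chair's nearest face is 150 mm from the open box's +x face.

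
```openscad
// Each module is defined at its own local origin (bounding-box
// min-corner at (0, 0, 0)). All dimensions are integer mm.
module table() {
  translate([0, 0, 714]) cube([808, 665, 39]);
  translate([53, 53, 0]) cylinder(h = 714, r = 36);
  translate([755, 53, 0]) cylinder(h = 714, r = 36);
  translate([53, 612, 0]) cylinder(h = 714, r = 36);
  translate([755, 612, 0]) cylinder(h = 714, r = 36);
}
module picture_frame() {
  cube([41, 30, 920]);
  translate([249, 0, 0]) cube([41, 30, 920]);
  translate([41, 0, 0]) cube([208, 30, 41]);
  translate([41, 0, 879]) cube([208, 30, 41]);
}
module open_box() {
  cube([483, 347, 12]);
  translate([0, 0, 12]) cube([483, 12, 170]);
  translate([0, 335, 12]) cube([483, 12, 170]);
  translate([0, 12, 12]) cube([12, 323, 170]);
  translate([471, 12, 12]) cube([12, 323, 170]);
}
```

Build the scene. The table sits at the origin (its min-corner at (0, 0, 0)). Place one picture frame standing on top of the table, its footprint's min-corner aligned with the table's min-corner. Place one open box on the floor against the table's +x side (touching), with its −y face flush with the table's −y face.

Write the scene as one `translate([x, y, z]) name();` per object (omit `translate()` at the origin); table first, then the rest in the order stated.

table();
translate([0, 0, 753]) picture_frame();
translate([808, 0, 0]) open_box();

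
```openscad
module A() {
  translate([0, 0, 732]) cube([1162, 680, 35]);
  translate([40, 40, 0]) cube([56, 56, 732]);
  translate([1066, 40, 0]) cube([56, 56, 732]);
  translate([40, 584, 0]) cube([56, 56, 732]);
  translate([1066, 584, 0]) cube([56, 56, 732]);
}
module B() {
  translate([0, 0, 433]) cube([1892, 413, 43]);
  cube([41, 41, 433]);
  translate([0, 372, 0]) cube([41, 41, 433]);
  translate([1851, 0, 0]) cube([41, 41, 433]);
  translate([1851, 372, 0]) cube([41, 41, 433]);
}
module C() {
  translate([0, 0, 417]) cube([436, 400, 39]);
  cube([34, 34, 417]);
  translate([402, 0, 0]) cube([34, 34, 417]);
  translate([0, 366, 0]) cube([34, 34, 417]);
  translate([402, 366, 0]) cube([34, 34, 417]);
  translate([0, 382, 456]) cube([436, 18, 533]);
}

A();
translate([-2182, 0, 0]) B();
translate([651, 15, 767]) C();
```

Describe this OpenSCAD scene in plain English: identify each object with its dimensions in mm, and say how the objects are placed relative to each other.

A is a table: top 1162 mm (x) × 680 mm (y), 35 mm thick, upper face at z = 767 mm, on four 56×56 mm square legs, each inset 40 mm from the nearest pair of top edges, running from z = 0 to the bottom of the top.

B is a bench: a 1892×413 mm seat slab, 43 mm thick, top at z = 476 mm, on four 41×41 mm square legs flush with the seat corners and standing on z = 0.

C is a chair: 436×400 mm seat, 39 mm thick, top at z = 456 mm, on four 34 mm square corner legs flush with the seat edges. A 18 mm thick backrest slab spans the full seat width, extending 533 mm above the seat top, its back face flush with the seat's +y edge.

The bench is on the floor beside the table on its −x side. The chair is on top of the table.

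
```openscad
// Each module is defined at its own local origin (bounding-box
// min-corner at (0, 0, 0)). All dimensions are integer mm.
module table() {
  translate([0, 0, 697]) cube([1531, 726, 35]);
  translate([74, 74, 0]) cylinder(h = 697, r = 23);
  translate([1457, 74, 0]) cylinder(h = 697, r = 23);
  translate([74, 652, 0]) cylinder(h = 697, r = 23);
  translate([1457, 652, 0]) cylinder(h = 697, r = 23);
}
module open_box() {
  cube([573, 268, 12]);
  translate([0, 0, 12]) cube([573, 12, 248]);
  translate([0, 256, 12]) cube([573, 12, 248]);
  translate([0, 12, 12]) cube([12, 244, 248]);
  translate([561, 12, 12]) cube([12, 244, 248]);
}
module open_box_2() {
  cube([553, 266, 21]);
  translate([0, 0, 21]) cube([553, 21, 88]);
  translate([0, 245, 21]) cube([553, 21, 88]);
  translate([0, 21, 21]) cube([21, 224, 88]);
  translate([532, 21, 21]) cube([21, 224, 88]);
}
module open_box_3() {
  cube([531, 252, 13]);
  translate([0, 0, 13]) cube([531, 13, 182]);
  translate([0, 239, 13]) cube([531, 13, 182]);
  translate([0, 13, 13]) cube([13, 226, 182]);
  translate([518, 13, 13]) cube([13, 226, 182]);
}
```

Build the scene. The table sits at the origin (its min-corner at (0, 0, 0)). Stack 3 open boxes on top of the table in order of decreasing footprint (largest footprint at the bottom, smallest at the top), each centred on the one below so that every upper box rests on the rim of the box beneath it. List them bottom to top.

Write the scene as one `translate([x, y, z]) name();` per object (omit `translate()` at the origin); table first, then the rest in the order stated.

table();
translate([479, 229, 732]) open_box();
translate([489, 230, 992]) open_box_2();
translate([500, 237, 1101]) open_box_3();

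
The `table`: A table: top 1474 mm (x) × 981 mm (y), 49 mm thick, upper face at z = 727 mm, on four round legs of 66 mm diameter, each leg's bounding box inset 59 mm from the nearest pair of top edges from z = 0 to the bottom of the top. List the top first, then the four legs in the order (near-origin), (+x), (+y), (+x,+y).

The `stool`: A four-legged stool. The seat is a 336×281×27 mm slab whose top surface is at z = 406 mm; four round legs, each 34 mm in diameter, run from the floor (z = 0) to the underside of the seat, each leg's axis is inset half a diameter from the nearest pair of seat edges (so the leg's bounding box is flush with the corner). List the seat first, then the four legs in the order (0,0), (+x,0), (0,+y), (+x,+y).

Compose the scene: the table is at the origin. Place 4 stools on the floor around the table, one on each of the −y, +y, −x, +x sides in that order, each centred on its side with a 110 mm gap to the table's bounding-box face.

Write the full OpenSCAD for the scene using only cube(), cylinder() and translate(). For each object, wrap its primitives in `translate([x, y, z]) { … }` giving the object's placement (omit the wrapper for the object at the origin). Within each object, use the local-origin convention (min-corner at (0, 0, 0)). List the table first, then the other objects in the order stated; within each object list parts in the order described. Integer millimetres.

translate([0, 0, 678]) cube([1474, 981, 49]);
translate([92, 92, 0]) cylinder(h = 678, r = 33);
translate([1382, 92, 0]) cylinder(h = 678, r = 33);
translate([92, 889, 0]) cylinder(h = 678, r = 33);
translate([1382, 889, 0]) cylinder(h = 678, r = 33);
translate([569, -391, 0]) {
  translate([0, 0, 379]) cube([336, 281, 27]);
  translate([17, 17, 0]) cylinder(h = 379, r = 17);
  translate([319, 17, 0]) cylinder(h = 379, r = 17);
  translate([17, 264, 0]) cylinder(h = 379, r = 17);
  translate([319, 264, 0]) cylinder(h = 379, r = 17);
}
translate([569, 1091, 0]) {
  translate([0, 0, 379]) cube([336, 281, 27]);
  translate([17, 17, 0]) cylinder(h = 379, r = 17);
  translate([319, 17, 0]) cylinder(h = 379, r = 17);
  translate([17, 264, 0]) cylinder(h = 379, r = 17);
  translate([319, 264, 0]) cylinder(h = 379, r = 17);
}
translate([-446, 350, 0]) {
  translate([0, 0, 379]) cube([336, 281, 27]);
  translate([17, 17, 0]) cylinder(h = 379, r = 17);
  translate([319, 17, 0]) cylinder(h = 379, r = 17);
  translate([17, 264, 0]) cylinder(h = 379, r = 17);
  translate([319, 264, 0]) cylinder(h = 379, r = 17);
}
translate([1584, 350, 0]) {
  translate([0, 0, 379]) cube([336, 281, 27]);
  translate([17, 17, 0]) cylinder(h = 379, r = 17);
  translate([319, 17, 0]) cylinder(h = 379, r = 17);
  translate([17, 264, 0]) cylinder(h = 379, r = 17);
  translate([319, 264, 0]) cylinder(h = 379, r = 17);
}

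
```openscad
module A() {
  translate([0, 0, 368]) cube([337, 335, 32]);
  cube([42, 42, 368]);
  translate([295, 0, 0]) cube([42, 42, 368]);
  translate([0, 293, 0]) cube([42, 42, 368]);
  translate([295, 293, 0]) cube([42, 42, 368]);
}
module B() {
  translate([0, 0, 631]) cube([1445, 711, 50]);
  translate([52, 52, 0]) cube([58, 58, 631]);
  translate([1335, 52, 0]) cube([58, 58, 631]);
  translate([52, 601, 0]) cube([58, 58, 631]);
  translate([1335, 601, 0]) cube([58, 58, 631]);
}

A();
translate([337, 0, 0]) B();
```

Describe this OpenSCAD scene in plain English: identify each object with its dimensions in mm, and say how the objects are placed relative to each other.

A is a simple wooden stool: a rectangular seat 337 mm (x) by 335 mm (y), 32 mm thick, top face at z = 400 mm, on four square legs, each 42×42 mm in cross-section. The legs rest on z = 0, each flush with a corner of the seat.

B is a table: top 1445 mm (x) × 711 mm (y), 50 mm thick, upper face at z = 681 mm, on four 58×58 mm square legs, each inset 52 mm from the nearest pair of top edges, running from z = 0 to the bottom of the top.

The table is against the stool's +x side, with their −y faces flush.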